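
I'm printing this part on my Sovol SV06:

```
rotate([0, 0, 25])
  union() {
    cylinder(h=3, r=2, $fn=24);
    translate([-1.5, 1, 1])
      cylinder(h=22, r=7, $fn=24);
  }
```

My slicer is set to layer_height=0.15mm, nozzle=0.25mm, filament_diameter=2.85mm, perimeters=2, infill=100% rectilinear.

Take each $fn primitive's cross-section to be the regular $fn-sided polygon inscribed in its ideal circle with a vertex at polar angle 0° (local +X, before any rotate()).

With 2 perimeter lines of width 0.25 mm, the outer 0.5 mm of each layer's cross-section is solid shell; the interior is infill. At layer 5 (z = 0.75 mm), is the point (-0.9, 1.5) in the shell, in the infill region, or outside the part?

At z = 0.75 mm: the r=2 cylinder gives a regular 24-gon of circumradius 2 (constant along its height); the cylinder at (-1.5, 1) is absent (z outside [1, 23]); Taking the union: only the r=2 cylinder is present, so the union is just that shape — 1 connected region; (rotated 25° about Z; rotation is an isometry so areas/perimeters/island counts are preserved). Overall, the cross-section is a single solid region. Undo the 25° rotation: the query point maps to (-0.182, 1.740) in the un-rotated model frame. The nearest boundary edge runs (0.00, 2.00)→(-0.52, 1.93); distance from the point to it = 0.23 mm. The point is inside the cross-section, 0.23 mm from the nearest boundary — within the 0.5 mm shell band (2 × 0.25).

shell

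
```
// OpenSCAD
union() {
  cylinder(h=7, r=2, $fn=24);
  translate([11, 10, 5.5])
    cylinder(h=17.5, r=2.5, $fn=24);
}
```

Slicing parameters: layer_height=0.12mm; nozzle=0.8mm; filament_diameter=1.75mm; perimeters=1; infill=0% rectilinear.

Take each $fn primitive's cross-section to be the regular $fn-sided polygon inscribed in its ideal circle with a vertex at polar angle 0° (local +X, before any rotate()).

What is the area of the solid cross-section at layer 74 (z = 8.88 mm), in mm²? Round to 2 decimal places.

At z = 8.88 mm: the cylinder is not intersected at this z (z outside [0, 7]); the r=2.5 cylinder at (11, 10) gives a regular 24-gon of circumradius 2.5 (constant along its height) (area = (24/2)·2.500²·sin(360°/24) = 19.41 mm²); Merging all regions: only the r=2.5 cylinder at (11, 10) is present, so the union is just that shape — area = 19.41 mm². Overall, the cross-section is a single solid region. Net area = 19.41 mm².

19.41 mm²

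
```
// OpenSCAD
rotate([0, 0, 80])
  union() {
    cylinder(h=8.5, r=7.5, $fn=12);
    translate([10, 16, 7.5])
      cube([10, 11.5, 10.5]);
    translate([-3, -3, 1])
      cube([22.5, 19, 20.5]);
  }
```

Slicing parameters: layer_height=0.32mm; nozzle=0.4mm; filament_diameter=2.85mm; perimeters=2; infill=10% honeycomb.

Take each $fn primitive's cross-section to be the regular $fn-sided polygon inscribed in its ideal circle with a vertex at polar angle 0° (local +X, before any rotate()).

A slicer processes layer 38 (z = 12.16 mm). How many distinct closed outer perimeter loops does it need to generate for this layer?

1

At z = 12.16 mm: the cylinder is not intersected at this z (z outside [0, 8.5]); the cube at (10, 16) is present — its section is the full 10×11.5 rectangle; the cube at (-3, -3) is present — its section is the full 22.5×19 rectangle; Combining (union): the 2 present regions share edge segments without overlapping in area, so areas simply add but the touching pieces fuse into one outline (the shared edge portions become interior and drop out of the boundary) — 1 connected region; (whole slice rotated 80° about Z — lengths, areas and connectivity unchanged). The result has 1 disconnected region.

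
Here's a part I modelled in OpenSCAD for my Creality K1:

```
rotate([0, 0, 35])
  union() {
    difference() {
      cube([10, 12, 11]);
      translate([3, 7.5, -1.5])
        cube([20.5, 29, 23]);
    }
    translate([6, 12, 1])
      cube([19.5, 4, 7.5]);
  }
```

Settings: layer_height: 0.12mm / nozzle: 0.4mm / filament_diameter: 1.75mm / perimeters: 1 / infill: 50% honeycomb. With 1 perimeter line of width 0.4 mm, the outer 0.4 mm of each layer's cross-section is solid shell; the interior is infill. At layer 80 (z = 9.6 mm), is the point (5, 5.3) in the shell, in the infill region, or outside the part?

infill

At z = 9.6 mm: the cube is present — its section is the full 10×12 rectangle; the cube at (3, 7.5) is present — its section is the full 20.5×29 rectangle; Taking the first minus the rest: starting from the 10×12 cube, the 20.5×29 cube at (3, 7.5) partially overlaps it — only the 31.50 mm² overlap (of its 594.50 mm²) is removed, clipping the outline — 1 connected region; the cube at (6, 12) does not reach this height (z outside [1, 8.5]); Taking the union: only the result so far is present, so the union is just that shape — 1 connected region; (whole slice rotated 35° about Z — lengths, areas and connectivity unchanged). Overall, the cross-section is a single solid region. Undo the 35° rotation: the query point maps to (7.136, 1.474) in the un-rotated model frame. The nearest boundary edge runs (10.00, 0.00)→(0.00, 0.00); distance from the point to it = 1.47 mm. The point is inside the cross-section and 1.47 mm from the nearest boundary — more than the 0.4 mm shell width (1 × 0.4), so it's in the infill interior.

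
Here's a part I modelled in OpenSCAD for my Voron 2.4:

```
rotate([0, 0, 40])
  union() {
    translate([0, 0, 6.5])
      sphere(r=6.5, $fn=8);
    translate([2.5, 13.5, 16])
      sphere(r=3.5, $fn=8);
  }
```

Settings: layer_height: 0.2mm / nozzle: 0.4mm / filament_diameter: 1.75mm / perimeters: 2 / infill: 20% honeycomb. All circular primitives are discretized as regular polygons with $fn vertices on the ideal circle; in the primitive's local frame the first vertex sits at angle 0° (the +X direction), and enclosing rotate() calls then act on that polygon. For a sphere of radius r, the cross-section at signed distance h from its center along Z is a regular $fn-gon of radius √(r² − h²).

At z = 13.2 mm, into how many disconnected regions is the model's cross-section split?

At z = 13.2 mm: the sphere is not intersected at this z (|z−center|=6.700 > r=6.5); the sphere at (2.5, 13.5): section is a regular 8-gon, circumradius = √(r²−h²) = √(3.5²−2.8²) = 2.100; Taking the union: only the r=3.5 sphere at (2.5, 13.5) is present, so the union is just that shape — 1 connected region; (whole slice rotated 40° about Z — lengths, areas and connectivity unchanged). The result has 1 disconnected region.

1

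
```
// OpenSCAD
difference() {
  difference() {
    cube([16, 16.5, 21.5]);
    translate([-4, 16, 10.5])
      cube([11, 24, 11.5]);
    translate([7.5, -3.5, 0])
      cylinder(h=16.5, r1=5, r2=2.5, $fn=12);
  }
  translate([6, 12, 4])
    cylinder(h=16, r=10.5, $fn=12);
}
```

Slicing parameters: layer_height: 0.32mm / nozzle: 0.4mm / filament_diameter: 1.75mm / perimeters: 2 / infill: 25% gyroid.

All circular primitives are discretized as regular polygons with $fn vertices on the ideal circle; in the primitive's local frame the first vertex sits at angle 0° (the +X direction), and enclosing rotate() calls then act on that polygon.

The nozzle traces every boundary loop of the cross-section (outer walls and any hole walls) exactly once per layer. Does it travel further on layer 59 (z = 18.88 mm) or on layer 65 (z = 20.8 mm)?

layer 65 (z = 20.8 mm)

Layer 59 (z = 18.88): the cube is present — its section is the full 16×16.5 rectangle (perimeter 65.00 mm); the cube at (-4, 16) is present — its section is the full 11×24 rectangle (perimeter 70.00 mm); the cone at (7.5, -3.5) is not intersected at this z (z outside [0, 16.5]); Subtracting the remaining from the first: starting from the 16×16.5 cube, the 11×24 cube at (-4, 16) partially overlaps it — only the 3.50 mm² overlap (of its 264.00 mm²) is removed, clipping the outline — boundary = 65.00 mm; the r=10.5 cylinder at (6, 12) gives a regular 12-gon of circumradius 10.5 (constant along its height) (perimeter = 2·12·10.500·sin(180°/12) = 65.22 mm); After the difference (first − rest): starting from that combined region, the r=10.5 cylinder at (6, 12) partially overlaps it — only the 207.76 mm² overlap (of its 330.75 mm²) is removed, clipping the outline — boundary = 56.73 mm. So its perimeter = 56.73 mm. Layer 65 (z = 20.8): the 16×16.5 cube contributes its full rectangle (perimeter 65.00 mm); the 11×24 cube at (-4, 16) contributes its full rectangle (perimeter 70.00 mm); the cone at (7.5, -3.5) does not reach this height (z outside [0, 16.5]); After the difference (first − rest): starting from the 16×16.5 cube, the 11×24 cube at (-4, 16) partially overlaps it — only the 3.50 mm² overlap (of its 264.00 mm²) is removed, clipping the outline — boundary = 65.00 mm; the cylinder at (6, 12) is not intersected at this z (z outside [4, 20]); Subtracting the remaining from the first: none of the subtracted shapes is present at this height, so the result so far is unchanged — boundary = 65.00 mm. So its perimeter = 65.00 mm. Layer 65 is larger (65.00 vs 56.73 mm).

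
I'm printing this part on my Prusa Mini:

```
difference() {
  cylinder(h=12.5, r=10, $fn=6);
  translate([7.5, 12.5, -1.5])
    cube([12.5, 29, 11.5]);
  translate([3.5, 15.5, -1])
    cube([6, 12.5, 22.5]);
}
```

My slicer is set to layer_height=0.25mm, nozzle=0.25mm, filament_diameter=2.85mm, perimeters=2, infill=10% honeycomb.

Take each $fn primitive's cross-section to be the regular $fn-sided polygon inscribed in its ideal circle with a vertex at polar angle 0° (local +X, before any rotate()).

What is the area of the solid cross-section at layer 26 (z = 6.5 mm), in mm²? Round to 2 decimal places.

259.81 mm²

At z = 6.5 mm: the cylinder: section is a regular 6-gon, circumradius r=10 (area = (6/2)·10.000²·sin(360°/6) = 259.81 mm²); the cube at (7.5, 12.5) (footprint 12.5×29) is included at this height (area 362.50 mm²); the cube at (3.5, 15.5) (footprint 6×12.5) is included at this height (area 75.00 mm²); After the difference (first − rest): starting from the r=10 cylinder (259.81 mm²), the 12.5×29 cube at (7.5, 12.5) misses the remaining region (no effect); the 6×12.5 cube at (3.5, 15.5) misses the remaining region (no effect) — area = 259.81 mm². Overall, the cross-section is a single solid region. Net area = 259.81 mm².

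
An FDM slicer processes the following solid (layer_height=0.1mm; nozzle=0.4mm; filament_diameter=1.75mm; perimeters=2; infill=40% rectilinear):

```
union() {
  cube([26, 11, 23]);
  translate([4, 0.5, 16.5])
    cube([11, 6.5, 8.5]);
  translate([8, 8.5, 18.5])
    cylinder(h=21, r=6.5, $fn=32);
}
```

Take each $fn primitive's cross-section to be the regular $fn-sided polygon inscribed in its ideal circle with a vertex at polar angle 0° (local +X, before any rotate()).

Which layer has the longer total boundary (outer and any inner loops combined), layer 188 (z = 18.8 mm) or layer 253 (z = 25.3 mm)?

Layer 188 (z = 18.8): the cube is present — its section is the full 26×11 rectangle (perimeter 74.00 mm); the cube at (4, 0.5) is present — its section is the full 11×6.5 rectangle (perimeter 35.00 mm); the cylinder at (8, 8.5): section is a regular 32-gon, circumradius r=6.5 (perimeter = 2·32·6.500·sin(180°/32) = 40.78 mm); Merging all regions: the regions partially overlap (shared area 169.01 mm²), so the edge portions inside another operand are dropped and the merged outline is re-measured after clipping — boundary = 77.27 mm. So its perimeter = 77.27 mm. Layer 253 (z = 25.3): the cube does not reach this height (z outside [0, 23]); the cube at (4, 0.5) does not reach this height (z outside [16.5, 25]); the cylinder at (8, 8.5): section is a regular 32-gon, circumradius r=6.5 (perimeter = 2·32·6.500·sin(180°/32) = 40.78 mm); Merging all regions: only the r=6.5 cylinder at (8, 8.5) is present, so the union is just that shape — boundary = 40.78 mm. So its perimeter = 40.78 mm. Layer 188 is larger (77.27 vs 40.78 mm).

layer 188 (z = 18.8 mm)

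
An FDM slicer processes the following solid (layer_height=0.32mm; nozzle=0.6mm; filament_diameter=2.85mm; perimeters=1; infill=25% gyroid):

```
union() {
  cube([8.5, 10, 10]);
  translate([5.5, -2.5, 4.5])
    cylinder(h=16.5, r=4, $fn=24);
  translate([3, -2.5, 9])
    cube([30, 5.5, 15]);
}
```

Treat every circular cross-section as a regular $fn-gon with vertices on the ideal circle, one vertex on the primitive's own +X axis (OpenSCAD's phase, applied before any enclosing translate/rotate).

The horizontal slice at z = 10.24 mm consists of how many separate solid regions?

At z = 10.24 mm: the cube is not intersected at this z (z outside [0, 10]); the r=4 cylinder at (5.5, -2.5) contributes a regular 24-gon of circumradius 4; the 30×5.5 cube at (3, -2.5) contributes its full rectangle; Combining (union): the regions partially overlap (shared area 21.66 mm²), so overlapping operands fuse into one piece — 1 connected region. The result has 1 disconnected region.

1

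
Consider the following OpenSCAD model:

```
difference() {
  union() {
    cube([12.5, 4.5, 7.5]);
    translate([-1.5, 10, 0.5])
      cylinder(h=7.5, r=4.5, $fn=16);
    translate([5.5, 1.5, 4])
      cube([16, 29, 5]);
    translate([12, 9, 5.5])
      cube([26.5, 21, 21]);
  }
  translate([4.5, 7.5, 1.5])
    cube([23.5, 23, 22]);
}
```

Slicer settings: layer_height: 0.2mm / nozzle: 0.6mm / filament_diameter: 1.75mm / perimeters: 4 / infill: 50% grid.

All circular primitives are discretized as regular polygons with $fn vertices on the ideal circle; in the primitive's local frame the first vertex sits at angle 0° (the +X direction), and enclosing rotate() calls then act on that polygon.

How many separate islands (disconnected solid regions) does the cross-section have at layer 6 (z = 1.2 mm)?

2

At z = 1.2 mm: the cube is present — its section is the full 12.5×4.5 rectangle; the r=4.5 cylinder at (-1.5, 10) gives a regular 16-gon of circumradius 4.5 (constant along its height); the cube at (5.5, 1.5) is absent (z outside [4, 9]); the cube at (12, 9) does not reach this height (z outside [5.5, 26.5]); Combining (union): the 2 present regions are separate (no shared area or edge), so areas and boundary lengths simply add and each stays a separate island — 2 connected regions; the cube at (4.5, 7.5) is not intersected at this z (z outside [1.5, 23.5]); After the difference (first − rest): none of the subtracted shapes is present at this height, so the result so far is unchanged — 2 connected regions. Overall, the cross-section has 2 separate islands. Island count = 2.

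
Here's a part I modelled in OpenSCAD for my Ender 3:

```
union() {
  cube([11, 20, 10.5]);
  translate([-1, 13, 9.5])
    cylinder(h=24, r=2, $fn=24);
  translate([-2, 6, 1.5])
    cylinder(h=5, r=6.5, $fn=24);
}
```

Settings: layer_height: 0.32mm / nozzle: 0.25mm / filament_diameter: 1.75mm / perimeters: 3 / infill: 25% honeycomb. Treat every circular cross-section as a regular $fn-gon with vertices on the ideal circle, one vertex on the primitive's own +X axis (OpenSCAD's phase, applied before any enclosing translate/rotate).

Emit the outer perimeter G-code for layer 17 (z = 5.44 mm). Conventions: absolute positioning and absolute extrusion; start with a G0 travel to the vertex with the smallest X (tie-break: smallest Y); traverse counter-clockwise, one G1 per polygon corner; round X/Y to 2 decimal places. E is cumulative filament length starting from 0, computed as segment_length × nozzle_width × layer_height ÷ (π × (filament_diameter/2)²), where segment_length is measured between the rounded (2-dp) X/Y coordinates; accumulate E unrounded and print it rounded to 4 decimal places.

G0 X-8.50 Y6.00 Z5.44
G1 X-8.28 Y4.32 E0.0564
G1 X-7.63 Y2.75 E0.1129
G1 X-6.60 Y1.40 E0.1693
G1 X-5.25 Y0.37 E0.2258
G1 X-3.68 Y-0.28 E0.2823
G1 X-2.00 Y-0.50 E0.3387
G1 X-0.32 Y-0.28 E0.3951
G1 X0.35 Y0.00 E0.4192
G1 X11.00 Y0.00 E0.7734
G1 X11.00 Y20.00 E1.4386
G1 X0.00 Y20.00 E1.8045
G1 X0.00 Y12.15 E2.0656
G1 X-0.32 Y12.28 E2.0771
G1 X-2.00 Y12.50 E2.1334
G1 X-3.68 Y12.28 E2.1898
G1 X-5.25 Y11.63 E2.2463
G1 X-6.60 Y10.60 E2.3028
G1 X-7.63 Y9.25 E2.3592
G1 X-8.28 Y7.68 E2.4158
G1 X-8.50 Y6.00 E2.4721

At z = 5.44 mm: the cube is present — its section is the full 11×20 rectangle; the cylinder at (-1, 13) does not reach this height (z outside [9.5, 33.5]); the r=6.5 cylinder at (-2, 6) contributes a regular 24-gon of circumradius 6.5; Combining (union): the regions partially overlap (shared area 40.14 mm²), so overlapping operands fuse into one piece — 1 connected region. The outline is a single polygon with 20 vertices. Extrusion per mm of travel: 0.25 × 0.32 / (π × 0.875²) = 0.033260. Accumulating E over each segment gives final E = 2.4721.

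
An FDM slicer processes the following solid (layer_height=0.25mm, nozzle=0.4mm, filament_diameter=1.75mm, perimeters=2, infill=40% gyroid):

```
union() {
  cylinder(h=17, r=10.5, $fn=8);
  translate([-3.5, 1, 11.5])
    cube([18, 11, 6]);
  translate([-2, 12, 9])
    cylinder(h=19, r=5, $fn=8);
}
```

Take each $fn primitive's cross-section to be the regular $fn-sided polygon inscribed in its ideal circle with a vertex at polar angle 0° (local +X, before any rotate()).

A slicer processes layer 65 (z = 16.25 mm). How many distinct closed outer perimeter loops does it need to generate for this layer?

1

At z = 16.25 mm: the cylinder: section is a regular 8-gon, circumradius r=10.5; the cube at (-3.5, 1) is present — its section is the full 18×11 rectangle; the r=5 cylinder at (-2, 12) gives a regular 8-gon of circumradius 5 (constant along its height); Merging all regions: the regions partially overlap (shared area 124.32 mm²), so overlapping operands fuse into one piece — 1 connected region. The result has 1 disconnected region.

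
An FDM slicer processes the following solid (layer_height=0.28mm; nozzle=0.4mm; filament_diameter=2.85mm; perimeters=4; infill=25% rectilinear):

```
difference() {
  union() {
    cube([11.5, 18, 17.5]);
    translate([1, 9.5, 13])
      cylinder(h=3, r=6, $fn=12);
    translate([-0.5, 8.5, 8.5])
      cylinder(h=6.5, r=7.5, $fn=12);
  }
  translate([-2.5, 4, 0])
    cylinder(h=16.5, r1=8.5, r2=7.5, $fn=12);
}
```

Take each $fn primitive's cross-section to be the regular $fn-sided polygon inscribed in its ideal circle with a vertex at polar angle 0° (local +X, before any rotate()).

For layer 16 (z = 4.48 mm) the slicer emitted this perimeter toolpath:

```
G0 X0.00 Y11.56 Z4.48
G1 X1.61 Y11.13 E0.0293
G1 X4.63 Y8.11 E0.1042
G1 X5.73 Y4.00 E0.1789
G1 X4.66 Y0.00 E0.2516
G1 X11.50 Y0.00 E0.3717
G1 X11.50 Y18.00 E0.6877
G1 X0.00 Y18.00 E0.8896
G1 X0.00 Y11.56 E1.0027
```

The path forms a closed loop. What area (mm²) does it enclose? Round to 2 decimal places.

155.16 mm²

Apply the shoelace formula to the sequence of (X, Y) vertices; enclosed area = 155.16 mm².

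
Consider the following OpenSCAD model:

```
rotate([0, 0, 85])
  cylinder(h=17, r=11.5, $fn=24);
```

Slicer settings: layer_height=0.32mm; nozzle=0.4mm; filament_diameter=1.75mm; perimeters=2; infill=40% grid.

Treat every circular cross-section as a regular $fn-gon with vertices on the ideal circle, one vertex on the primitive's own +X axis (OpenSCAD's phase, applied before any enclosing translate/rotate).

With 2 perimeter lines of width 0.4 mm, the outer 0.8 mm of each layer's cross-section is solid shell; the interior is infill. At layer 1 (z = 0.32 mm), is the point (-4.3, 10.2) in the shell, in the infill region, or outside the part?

shell

At z = 0.32 mm: the r=11.5 cylinder contributes a regular 24-gon of circumradius 11.5; (whole slice rotated 85° about Z — lengths, areas and connectivity unchanged). Overall, the cross-section is a single solid region. Undo the 85° rotation: the query point maps to (9.786, 5.173) in the un-rotated model frame. The nearest boundary edge runs (11.11, 2.98)→(9.96, 5.75); distance from the point to it = 0.38 mm. The point is inside the cross-section, 0.38 mm from the nearest boundary — within the 0.8 mm shell band (2 × 0.4).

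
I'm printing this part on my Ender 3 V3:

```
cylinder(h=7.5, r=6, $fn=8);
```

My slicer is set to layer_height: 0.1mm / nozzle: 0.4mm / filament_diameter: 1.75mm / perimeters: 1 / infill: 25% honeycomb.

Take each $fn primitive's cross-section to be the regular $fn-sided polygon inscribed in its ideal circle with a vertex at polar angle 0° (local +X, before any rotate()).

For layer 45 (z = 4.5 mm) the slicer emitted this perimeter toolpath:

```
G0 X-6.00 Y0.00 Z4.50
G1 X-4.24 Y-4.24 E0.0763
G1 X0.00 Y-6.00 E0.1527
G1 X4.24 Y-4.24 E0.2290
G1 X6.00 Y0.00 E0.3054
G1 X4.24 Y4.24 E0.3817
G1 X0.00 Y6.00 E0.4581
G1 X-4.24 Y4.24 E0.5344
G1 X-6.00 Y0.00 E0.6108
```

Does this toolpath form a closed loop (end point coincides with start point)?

Start point (G0): (-6.00, 0.00). End point (last G1): the path returns to the start — closed.

yes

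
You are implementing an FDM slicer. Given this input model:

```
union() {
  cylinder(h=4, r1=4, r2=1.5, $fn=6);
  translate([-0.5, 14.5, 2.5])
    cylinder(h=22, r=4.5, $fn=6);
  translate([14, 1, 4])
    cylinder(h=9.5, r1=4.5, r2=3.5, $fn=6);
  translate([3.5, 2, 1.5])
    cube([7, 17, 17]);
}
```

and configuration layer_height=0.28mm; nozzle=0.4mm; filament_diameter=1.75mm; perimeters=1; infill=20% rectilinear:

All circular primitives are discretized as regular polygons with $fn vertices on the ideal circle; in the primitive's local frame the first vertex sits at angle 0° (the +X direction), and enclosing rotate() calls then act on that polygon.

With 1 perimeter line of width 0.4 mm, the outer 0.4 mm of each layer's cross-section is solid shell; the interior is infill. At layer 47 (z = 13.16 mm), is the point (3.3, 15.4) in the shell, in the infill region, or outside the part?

shell

At z = 13.16 mm: the cone is not intersected at this z (z outside [0, 4]); the r=4.5 cylinder at (-0.5, 14.5) contributes a regular 6-gon of circumradius 4.5; the cone at (14, 1) contributes a regular 6-gon of circumradius 3.536 (interpolated between r1=4.5 and r2=3.5 at t=0.964); the 7×17 cube at (3.5, 2) contributes its full rectangle; Merging all regions: the regions partially overlap (shared area 0.43 mm²), so overlapping operands fuse into one piece — 2 connected regions. Overall, the cross-section has 2 separate islands. The nearest boundary edge runs (1.75, 18.40)→(3.50, 15.37); distance from the point to it = 0.16 mm. (Shell/infill is judged within the island containing the point — the largest one.) The point is inside the cross-section, 0.16 mm from the nearest boundary — within the 0.4 mm shell band (1 × 0.4).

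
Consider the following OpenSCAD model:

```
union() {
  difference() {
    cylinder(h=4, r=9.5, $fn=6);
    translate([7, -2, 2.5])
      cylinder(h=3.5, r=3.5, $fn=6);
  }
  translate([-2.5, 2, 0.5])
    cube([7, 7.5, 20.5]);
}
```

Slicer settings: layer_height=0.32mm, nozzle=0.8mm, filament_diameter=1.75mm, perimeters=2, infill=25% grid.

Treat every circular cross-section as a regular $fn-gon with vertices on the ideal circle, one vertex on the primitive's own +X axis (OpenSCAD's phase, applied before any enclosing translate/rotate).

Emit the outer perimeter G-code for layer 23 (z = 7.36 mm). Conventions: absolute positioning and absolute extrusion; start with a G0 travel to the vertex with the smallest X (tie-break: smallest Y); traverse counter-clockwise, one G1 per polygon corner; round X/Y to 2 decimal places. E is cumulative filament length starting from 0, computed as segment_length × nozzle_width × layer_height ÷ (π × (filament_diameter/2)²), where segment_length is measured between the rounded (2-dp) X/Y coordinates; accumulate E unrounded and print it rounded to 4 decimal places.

G0 X-2.50 Y2.00 Z7.36
G1 X4.50 Y2.00 E0.7450
G1 X4.50 Y9.50 E1.5433
G1 X-2.50 Y9.50 E2.2883
G1 X-2.50 Y2.00 E3.0865

At z = 7.36 mm: the cylinder does not reach this height (z outside [0, 4]); the cylinder at (7, -2) is not intersected at this z (z outside [2.5, 6]); Subtracting the remaining from the first: the first operand is absent here, so nothing remains; the 7×7.5 cube at (-2.5, 2) contributes its full rectangle; Merging all regions: only the 7×7.5 cube at (-2.5, 2) is present, so the union is just that shape — 1 connected region. The outline is a single polygon with 4 vertices. Extrusion per mm of travel: 0.8 × 0.32 / (π × 0.875²) = 0.106432. Accumulating E over each segment gives final E = 3.0865.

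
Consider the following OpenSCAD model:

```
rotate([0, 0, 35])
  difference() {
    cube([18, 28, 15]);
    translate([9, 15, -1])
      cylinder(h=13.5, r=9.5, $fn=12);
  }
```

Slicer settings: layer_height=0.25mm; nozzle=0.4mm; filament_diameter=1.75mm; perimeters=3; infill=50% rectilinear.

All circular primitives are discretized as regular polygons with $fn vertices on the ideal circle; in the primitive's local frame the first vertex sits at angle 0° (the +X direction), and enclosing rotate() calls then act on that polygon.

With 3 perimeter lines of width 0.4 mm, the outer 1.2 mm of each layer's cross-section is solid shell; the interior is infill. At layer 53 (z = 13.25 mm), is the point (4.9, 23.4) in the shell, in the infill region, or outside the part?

At z = 13.25 mm: the cube is present — its section is the full 18×28 rectangle; the cylinder at (9, 15) does not reach this height (z outside [-1, 12.5]); Subtracting the remaining from the first: none of the subtracted shapes is present at this height, so the 18×28 cube is unchanged — 1 connected region; (rotated 35° about Z; rotation is an isometry so areas/perimeters/island counts are preserved). Overall, the cross-section is a single solid region. Undo the 35° rotation: the query point maps to (17.436, 16.358) in the un-rotated model frame. The nearest boundary edge runs (18.00, 0.00)→(18.00, 28.00); distance from the point to it = 0.56 mm. The point is inside the cross-section, 0.56 mm from the nearest boundary — within the 1.2 mm shell band (3 × 0.4).

shell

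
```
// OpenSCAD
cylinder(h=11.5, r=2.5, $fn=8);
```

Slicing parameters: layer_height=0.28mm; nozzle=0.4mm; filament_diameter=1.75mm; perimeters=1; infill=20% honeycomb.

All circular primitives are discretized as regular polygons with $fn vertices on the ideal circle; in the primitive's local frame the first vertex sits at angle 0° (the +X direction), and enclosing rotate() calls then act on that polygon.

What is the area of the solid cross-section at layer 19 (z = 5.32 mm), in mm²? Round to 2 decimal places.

At z = 5.32 mm: the r=2.5 cylinder contributes a regular 8-gon of circumradius 2.5 (area = (8/2)·2.500²·sin(360°/8) = 17.68 mm²). Overall, the cross-section is a single solid region. Net area = 17.68 mm².

17.68 mm²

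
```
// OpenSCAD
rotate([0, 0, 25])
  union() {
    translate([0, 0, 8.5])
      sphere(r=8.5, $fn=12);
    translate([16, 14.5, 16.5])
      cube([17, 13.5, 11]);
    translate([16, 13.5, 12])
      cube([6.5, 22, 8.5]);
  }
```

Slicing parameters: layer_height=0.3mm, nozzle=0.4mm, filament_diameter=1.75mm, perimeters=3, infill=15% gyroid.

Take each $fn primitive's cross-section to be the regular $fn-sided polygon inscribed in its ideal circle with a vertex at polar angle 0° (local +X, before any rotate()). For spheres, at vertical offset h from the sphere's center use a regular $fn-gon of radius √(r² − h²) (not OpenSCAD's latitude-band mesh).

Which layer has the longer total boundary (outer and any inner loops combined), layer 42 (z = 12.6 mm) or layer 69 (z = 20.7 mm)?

layer 42 (z = 12.6 mm)

Layer 42 (z = 12.6): the r=8.5 sphere slices to a regular 12-gon of circumradius 7.446 (√(r²−h²) with h=4.1 from center) (perimeter = 2·12·7.446·sin(180°/12) = 46.25 mm); the cube at (16, 14.5) is absent (z outside [16.5, 27.5]); the cube at (16, 13.5) is present — its section is the full 6.5×22 rectangle (perimeter 57.00 mm); Merging all regions: the 2 present regions are separate (no shared area or edge), so areas and boundary lengths simply add and each stays a separate island — boundary = 103.25 mm; (rotated 25° about Z; rotation is an isometry so areas/perimeters/island counts are preserved). So its perimeter = 103.25 mm. Layer 69 (z = 20.7): the sphere does not reach this height (|z−center|=12.200 > r=8.5); the 17×13.5 cube at (16, 14.5) contributes its full rectangle (perimeter 61.00 mm); the cube at (16, 13.5) is not intersected at this z (z outside [12, 20.5]); Taking the union: only the 17×13.5 cube at (16, 14.5) is present, so the union is just that shape — boundary = 61.00 mm; (whole slice rotated 25° about Z — lengths, areas and connectivity unchanged). So its perimeter = 61.00 mm. Layer 42 is larger (103.25 vs 61.00 mm).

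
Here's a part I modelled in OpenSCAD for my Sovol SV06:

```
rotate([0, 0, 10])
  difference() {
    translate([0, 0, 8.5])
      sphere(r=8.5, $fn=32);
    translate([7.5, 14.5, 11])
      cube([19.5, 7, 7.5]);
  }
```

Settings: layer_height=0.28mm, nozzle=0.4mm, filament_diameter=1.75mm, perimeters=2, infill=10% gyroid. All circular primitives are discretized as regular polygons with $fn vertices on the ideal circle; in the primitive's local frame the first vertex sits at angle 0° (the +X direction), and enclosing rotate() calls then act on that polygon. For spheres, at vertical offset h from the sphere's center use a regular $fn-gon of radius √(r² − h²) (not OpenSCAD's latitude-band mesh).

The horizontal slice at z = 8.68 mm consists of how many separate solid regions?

At z = 8.68 mm: the r=8.5 sphere contributes a regular 32-gon of circumradius √(8.5²−0.18²) = 8.498; the cube at (7.5, 14.5) does not reach this height (z outside [11, 18.5]); After the difference (first − rest): none of the subtracted shapes is present at this height, so the r=8.5 sphere is unchanged — 1 connected region; (rotated 10° about Z; rotation is an isometry so areas/perimeters/island counts are preserved). The result has 1 disconnected region.

1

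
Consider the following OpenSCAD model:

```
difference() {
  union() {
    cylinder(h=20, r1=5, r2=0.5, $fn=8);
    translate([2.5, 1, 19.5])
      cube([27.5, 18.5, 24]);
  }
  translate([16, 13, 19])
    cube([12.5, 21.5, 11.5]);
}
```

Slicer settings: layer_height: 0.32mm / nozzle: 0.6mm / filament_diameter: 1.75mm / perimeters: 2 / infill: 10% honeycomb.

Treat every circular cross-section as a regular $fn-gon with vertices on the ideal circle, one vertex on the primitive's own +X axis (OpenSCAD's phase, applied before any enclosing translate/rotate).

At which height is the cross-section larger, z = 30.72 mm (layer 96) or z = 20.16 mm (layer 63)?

Layer 96 (z = 30.72): the cone is absent (z outside [0, 20]); the cube at (2.5, 1) is present — its section is the full 27.5×18.5 rectangle (area 508.75 mm²); Taking the union: only the 27.5×18.5 cube at (2.5, 1) is present, so the union is just that shape — area = 508.75 mm²; the cube at (16, 13) does not reach this height (z outside [19, 30.5]); Taking the first minus the rest: none of the subtracted shapes is present at this height, so the result so far is unchanged — area = 508.75 mm². So its area = 508.75 mm². Layer 63 (z = 20.16): the cone is absent (z outside [0, 20]); the cube at (2.5, 1) is present — its section is the full 27.5×18.5 rectangle (area 508.75 mm²); Merging all regions: only the 27.5×18.5 cube at (2.5, 1) is present, so the union is just that shape — area = 508.75 mm²; the 12.5×21.5 cube at (16, 13) contributes its full rectangle (area 268.75 mm²); After the difference (first − rest): starting from that combined region (508.75 mm²), the 12.5×21.5 cube at (16, 13) partially overlaps it — only the 81.25 mm² overlap (of its 268.75 mm²) is removed, clipping the outline — area = 427.50 mm². So its area = 427.50 mm². Layer 96 is larger (508.75 vs 427.50 mm²).

layer 96 (z = 30.72 mm)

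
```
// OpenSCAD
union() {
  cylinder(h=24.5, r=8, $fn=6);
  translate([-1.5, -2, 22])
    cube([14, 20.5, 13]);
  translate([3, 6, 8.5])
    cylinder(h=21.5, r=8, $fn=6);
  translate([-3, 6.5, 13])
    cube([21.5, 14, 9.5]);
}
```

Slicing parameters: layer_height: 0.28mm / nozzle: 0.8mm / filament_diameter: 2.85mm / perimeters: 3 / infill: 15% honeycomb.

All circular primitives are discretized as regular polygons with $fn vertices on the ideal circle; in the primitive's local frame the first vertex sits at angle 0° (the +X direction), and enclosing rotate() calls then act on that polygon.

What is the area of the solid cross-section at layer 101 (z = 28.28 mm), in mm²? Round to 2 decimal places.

At z = 28.28 mm: the cylinder is not intersected at this z (z outside [0, 24.5]); the cube at (-1.5, -2) is present — its section is the full 14×20.5 rectangle (area 287.00 mm²); the r=8 cylinder at (3, 6) contributes a regular 6-gon of circumradius 8 (area = (6/2)·8.000²·sin(360°/6) = 166.28 mm²); the cube at (-3, 6.5) does not reach this height (z outside [13, 22.5]); Taking the union: the regions partially overlap — summed areas 453.28 mm² minus the doubly-counted overlap 145.06 mm² gives 308.22 mm² — area = 308.22 mm². Overall, the cross-section is a single solid region. Net area = 308.22 mm².

308.22 mm²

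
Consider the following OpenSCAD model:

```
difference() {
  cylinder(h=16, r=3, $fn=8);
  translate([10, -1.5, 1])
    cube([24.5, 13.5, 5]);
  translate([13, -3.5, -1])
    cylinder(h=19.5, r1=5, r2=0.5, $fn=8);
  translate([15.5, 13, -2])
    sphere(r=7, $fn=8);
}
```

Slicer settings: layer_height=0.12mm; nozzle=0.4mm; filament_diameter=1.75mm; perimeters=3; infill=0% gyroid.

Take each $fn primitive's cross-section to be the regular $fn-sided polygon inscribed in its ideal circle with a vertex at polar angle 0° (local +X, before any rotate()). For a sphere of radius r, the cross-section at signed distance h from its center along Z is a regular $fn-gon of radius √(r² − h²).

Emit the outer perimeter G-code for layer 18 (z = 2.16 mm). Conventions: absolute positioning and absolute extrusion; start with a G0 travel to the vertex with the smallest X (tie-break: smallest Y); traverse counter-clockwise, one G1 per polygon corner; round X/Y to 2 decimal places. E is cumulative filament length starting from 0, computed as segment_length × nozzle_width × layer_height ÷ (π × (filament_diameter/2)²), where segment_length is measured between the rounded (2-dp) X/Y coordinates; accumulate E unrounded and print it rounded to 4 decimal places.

G0 X-3.00 Y0.00 Z2.16
G1 X-2.12 Y-2.12 E0.0458
G1 X0.00 Y-3.00 E0.0916
G1 X2.12 Y-2.12 E0.1374
G1 X3.00 Y0.00 E0.1832
G1 X2.12 Y2.12 E0.2290
G1 X0.00 Y3.00 E0.2748
G1 X-2.12 Y2.12 E0.3206
G1 X-3.00 Y0.00 E0.3665

At z = 2.16 mm: the r=3 cylinder gives a regular 8-gon of circumradius 3 (constant along its height); the cube at (10, -1.5) is present — its section is the full 24.5×13.5 rectangle; the cone at (13, -3.5) contributes a regular 8-gon of circumradius 4.271 (interpolated between r1=5 and r2=0.5 at t=0.162); the r=7 sphere at (15.5, 13) contributes a regular 8-gon of circumradius √(7²−4.16²) = 5.630; Subtracting the remaining from the first: starting from the r=3 cylinder, the 24.5×13.5 cube at (10, -1.5) misses the remaining region (no effect); the cone at (13, -3.5) misses the remaining region (no effect); the r=7 sphere at (15.5, 13) misses the remaining region (no effect) — 1 connected region. The outline is a single polygon with 8 vertices. Extrusion per mm of travel: 0.4 × 0.12 / (π × 0.875²) = 0.019956. Accumulating E over each segment gives final E = 0.3665.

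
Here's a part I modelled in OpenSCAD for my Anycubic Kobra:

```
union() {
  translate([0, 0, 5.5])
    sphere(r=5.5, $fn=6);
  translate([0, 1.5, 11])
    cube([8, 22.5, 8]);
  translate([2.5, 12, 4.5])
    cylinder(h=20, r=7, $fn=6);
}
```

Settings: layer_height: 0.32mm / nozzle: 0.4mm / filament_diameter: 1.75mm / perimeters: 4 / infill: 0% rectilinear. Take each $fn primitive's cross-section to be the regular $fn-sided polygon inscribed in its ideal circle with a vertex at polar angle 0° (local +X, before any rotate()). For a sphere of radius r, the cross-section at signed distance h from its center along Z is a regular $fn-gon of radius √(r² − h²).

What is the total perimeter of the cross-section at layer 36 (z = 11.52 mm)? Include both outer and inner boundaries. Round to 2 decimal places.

65.68 mm

At z = 11.52 mm: the sphere does not reach this height (|z−center|=6.020 > r=5.5); the cube at (0, 1.5) is present — its section is the full 8×22.5 rectangle (perimeter 61.00 mm); the cylinder at (2.5, 12): section is a regular 6-gon, circumradius r=7 (perimeter = 2·6·7.000·sin(180°/6) = 42.00 mm); Taking the union: the regions partially overlap (shared area 90.07 mm²), so the edge portions inside another operand are dropped and the merged outline is re-measured after clipping — boundary = 65.68 mm. Overall, the cross-section is a single solid region. Total boundary length (outer) = 65.68 mm.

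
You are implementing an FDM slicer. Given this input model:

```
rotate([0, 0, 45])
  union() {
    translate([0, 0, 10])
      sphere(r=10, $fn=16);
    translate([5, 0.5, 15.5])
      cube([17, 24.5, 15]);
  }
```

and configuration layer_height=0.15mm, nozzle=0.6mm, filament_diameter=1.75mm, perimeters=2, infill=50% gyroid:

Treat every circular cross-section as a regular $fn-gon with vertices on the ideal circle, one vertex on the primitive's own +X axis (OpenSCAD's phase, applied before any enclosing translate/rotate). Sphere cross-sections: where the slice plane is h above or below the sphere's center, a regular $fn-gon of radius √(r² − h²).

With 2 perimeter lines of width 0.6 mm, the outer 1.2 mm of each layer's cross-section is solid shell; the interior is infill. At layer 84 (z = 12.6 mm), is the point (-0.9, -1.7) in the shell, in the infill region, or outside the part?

At z = 12.6 mm: the r=10 sphere slices to a regular 16-gon of circumradius 9.656 (√(r²−h²) with h=2.6 from center); the cube at (5, 0.5) does not reach this height (z outside [15.5, 30.5]); Taking the union: only the r=10 sphere is present, so the union is just that shape — 1 connected region; (rotated 45° about Z; rotation is an isometry so areas/perimeters/island counts are preserved). Overall, the cross-section is a single solid region. Undo the 45° rotation: the query point maps to (-1.838, -0.566) in the un-rotated model frame. The nearest boundary edge runs (-9.66, 0.00)→(-8.92, -3.70); distance from the point to it = 7.56 mm. The point is inside the cross-section and 7.56 mm from the nearest boundary — more than the 1.2 mm shell width (2 × 0.6), so it's in the infill interior.

infill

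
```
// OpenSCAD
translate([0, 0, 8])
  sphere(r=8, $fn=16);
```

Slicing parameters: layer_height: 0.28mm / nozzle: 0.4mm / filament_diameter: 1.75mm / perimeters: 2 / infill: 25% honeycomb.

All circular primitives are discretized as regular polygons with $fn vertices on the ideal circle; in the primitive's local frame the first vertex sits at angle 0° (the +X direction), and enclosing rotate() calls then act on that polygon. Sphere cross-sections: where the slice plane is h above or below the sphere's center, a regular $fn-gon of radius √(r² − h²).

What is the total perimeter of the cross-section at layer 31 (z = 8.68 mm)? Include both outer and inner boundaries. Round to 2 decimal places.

49.76 mm

At z = 8.68 mm: the r=8 sphere slices to a regular 16-gon of circumradius 7.971 (√(r²−h²) with h=0.68 from center) (perimeter = 2·16·7.971·sin(180°/16) = 49.76 mm). Overall, the cross-section is a single solid region. Total boundary length (outer) = 49.76 mm.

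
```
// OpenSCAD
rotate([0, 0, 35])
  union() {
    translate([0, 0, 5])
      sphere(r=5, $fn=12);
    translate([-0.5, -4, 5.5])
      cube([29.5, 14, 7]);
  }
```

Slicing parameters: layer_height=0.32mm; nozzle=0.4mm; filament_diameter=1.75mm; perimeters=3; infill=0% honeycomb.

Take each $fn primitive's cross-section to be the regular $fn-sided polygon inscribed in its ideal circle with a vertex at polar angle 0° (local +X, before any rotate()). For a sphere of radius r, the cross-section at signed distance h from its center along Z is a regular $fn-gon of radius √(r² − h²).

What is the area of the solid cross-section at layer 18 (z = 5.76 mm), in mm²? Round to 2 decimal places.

At z = 5.76 mm: the r=5 sphere slices to a regular 12-gon of circumradius 4.942 (√(r²−h²) with h=0.76 from center) (area = (12/2)·4.942²·sin(360°/12) = 73.27 mm²); the cube at (-0.5, -4) is present — its section is the full 29.5×14 rectangle (area 413.00 mm²); Merging all regions: the regions partially overlap — summed areas 486.27 mm² minus the doubly-counted overlap 39.52 mm² gives 446.74 mm² — area = 446.74 mm²; (whole slice rotated 35° about Z — lengths, areas and connectivity unchanged). Overall, the cross-section is a single solid region. Net area = 446.74 mm².

446.74 mm²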